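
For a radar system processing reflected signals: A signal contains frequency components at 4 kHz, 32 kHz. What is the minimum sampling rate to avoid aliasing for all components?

The highest frequency component is f_max = 32 kHz.
Nyquist rate = 2 * f_max = 2 * 32 kHz = 64 kHz.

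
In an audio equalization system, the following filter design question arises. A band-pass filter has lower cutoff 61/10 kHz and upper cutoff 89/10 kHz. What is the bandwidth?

Bandwidth = f_high - f_low
= 89/10 kHz - 61/10 kHz = 14/5 kHz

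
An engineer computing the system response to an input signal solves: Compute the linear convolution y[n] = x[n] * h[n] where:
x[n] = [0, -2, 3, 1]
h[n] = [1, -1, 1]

y[n] = sum_k x[k]*h[n-k]. Output length = len(x) + len(h) - 1 = 4 + 3 - 1 = 6.
y[0] = 0*1 = 0
y[1] = -2*1 + 0*-1 = -2
y[2] = 3*1 + -2*-1 + 0*1 = 5
y[3] = 1*1 + 3*-1 + -2*1 = -4
y[4] = 1*-1 + 3*1 = 2
y[5] = 1*1 = 1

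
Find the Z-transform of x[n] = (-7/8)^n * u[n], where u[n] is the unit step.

The Z-transform of a^n * u[n] is z/(z-a) for |z| > |a|.
Here a = -7/8, so X(z) = z/(z - (-7/8)) = 8z/(8z + 7)
ROC: |z| > 7/8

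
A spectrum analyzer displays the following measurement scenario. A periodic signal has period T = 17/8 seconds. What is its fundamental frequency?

The fundamental frequency is the reciprocal of the period.
f = 1/T = 1/(17/8) = 8/17 Hz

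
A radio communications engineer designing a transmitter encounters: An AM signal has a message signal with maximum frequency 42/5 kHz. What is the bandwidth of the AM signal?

In AM (double-sideband), the bandwidth is twice the message frequency.
BW = 2 * f_m = 2 * 42/5 kHz = 84/5 kHz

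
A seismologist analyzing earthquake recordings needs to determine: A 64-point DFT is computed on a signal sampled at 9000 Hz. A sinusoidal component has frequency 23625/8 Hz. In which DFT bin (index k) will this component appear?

DFT frequency resolution = f_s/N = 9000/64 = 1125/8 Hz
Bin index k = f_signal / resolution = 23625/8 / 1125/8 = 21
The signal frequency 23625/8 Hz falls in DFT bin k = 21.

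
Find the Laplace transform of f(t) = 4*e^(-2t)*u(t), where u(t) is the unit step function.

Standard Laplace transform pair:
e^(-at)*u(t) <-> 1/(s+a)
With a = 2: L{4*e^(-2t)*u(t)} = 4/(s+2), ROC: Re(s) > -2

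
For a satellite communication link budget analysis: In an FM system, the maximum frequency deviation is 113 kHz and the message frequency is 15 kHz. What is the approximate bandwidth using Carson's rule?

Carson's rule: BW = 2*(delta_f + f_m)
= 2*(113 + 15) kHz = 256 kHz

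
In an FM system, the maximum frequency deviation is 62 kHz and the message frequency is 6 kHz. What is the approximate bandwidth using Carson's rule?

Carson's rule: BW = 2*(delta_f + f_m)
= 2*(62 + 6) kHz = 136 kHz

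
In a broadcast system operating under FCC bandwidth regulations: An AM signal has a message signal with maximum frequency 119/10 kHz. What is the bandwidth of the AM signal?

In AM (double-sideband), the bandwidth is twice the message frequency.
BW = 2 * f_m = 2 * 119/10 kHz = 119/5 kHz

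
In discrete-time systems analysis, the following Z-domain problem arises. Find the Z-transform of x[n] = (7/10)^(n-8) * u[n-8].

Time-shifting property: if X(z) = Z{x[n]}, then Z{x[n-d]} = z^(-d) * X(z)
X(z) = z/(z - 7/10) for x[n] = (7/10)^n * u[n]
Z{x[n-8]} = z^(-8) * z/(z - 7/10) = z^(-7)/(z - 7/10)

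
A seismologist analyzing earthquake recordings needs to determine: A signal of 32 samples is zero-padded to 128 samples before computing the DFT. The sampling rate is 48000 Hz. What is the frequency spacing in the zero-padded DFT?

Original DFT: N = 32, resolution = f_s/N = 48000/32 = 1500 Hz
Zero-padded DFT: N = 128, resolution = f_s/N = 48000/128 = 375 Hz
Zero-padding interpolates the spectrum (finer frequency grid)
but does NOT improve the true spectral resolution (ability to resolve close frequencies).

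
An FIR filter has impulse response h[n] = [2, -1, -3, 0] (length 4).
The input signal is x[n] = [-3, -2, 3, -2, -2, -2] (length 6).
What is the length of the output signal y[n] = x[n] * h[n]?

For linear convolution, the output length is:
len(y) = len(x) + len(h) - 1 = 6 + 4 - 1 = 9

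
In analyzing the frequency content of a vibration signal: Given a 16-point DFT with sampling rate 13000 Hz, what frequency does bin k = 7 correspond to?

The frequency of DFT bin k is: f_k = k * f_s / N
f_7 = 7 * 13000 / 16 = 11375/2 Hz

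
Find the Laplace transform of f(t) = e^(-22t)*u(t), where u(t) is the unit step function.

Standard Laplace transform pair:
e^(-at)*u(t) <-> 1/(s+a)
With a = 22: L{e^(-22t)*u(t)} = 1/(s+22), ROC: Re(s) > -22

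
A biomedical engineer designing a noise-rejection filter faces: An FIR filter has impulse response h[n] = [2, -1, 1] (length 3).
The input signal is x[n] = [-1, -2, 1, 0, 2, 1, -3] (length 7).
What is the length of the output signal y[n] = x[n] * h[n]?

For linear convolution, the output length is:
len(y) = len(x) + len(h) - 1 = 7 + 3 - 1 = 9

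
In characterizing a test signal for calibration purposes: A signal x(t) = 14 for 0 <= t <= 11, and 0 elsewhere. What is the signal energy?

Energy = integral of |x(t)|^2 dt over the signal duration
= 14^2 * 11 = 196 * 11 = 2156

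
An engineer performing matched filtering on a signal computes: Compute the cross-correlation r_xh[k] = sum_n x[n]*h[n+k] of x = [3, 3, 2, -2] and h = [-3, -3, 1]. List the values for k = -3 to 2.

Both sequences indexed from 0 and zero outside their support.
Lags with overlap: k = -3 to 2.
  r_xh[-3] = x[3]*h[0] = 6
  r_xh[-2] = x[2]*h[0] + x[3]*h[1] = 0
  r_xh[-1] = x[1]*h[0] + x[2]*h[1] + x[3]*h[2] = -17
  r_xh[0] = x[0]*h[0] + x[1]*h[1] + x[2]*h[2] = -16
  r_xh[1] = x[0]*h[1] + x[1]*h[2] = -6
  r_xh[2] = x[0]*h[2] = 3
r_xh = [6, 0, -17, -16, -6, 3] (for k = -3, ..., 2)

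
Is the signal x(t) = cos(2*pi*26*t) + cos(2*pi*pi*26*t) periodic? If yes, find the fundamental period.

f1 = 26 Hz, f2 = 26*pi Hz
Ratio f2/f1 = pi, which is irrational.
Since the frequency ratio is irrational, no common period exists.
The signal is not periodic.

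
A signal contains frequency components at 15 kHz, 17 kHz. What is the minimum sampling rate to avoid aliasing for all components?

The highest frequency component is f_max = 17 kHz.
Nyquist rate = 2 * f_max = 2 * 17 kHz = 34 kHz.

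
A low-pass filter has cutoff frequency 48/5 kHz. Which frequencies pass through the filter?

A low-pass filter passes all frequencies below the cutoff frequency 48/5 kHz and attenuates higher frequencies.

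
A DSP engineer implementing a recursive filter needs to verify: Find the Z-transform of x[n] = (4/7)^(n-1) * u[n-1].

Time-shifting property: if X(z) = Z{x[n]}, then Z{x[n-d]} = z^(-d) * X(z)
X(z) = z/(z - 4/7) for x[n] = (4/7)^n * u[n]
Z{x[n-1]} = z^(-1) * z/(z - 4/7) = 1/(z - 4/7)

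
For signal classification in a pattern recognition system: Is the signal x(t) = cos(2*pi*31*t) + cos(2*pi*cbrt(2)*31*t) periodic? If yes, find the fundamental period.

f1 = 31 Hz, f2 = 31*cbrt(2) Hz
Ratio f2/f1 = cbrt(2), which is irrational.
Since the frequency ratio is irrational, no common period exists.
The signal is not periodic.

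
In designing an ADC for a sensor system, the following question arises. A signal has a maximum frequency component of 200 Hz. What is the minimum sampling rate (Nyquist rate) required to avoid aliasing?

By the Nyquist-Shannon sampling theorem,
the minimum sampling rate (Nyquist rate) must be at least 2 * f_max.
Nyquist rate = 2 * 200 Hz = 400 Hz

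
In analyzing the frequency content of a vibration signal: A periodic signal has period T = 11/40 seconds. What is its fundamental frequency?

The fundamental frequency is the reciprocal of the period.
f = 1/T = 1/(11/40) = 40/11 Hz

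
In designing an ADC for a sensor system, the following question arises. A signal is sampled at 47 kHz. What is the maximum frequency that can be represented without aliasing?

The maximum frequency that can be represented without aliasing
is the Nyquist frequency: f_max = f_s / 2 = 47 kHz / 2 = 47/2 kHz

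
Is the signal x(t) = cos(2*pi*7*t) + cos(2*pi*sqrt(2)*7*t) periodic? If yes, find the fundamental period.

f1 = 7 Hz, f2 = 7*sqrt(2) Hz
Ratio f2/f1 = sqrt(2), which is irrational.
Since the frequency ratio is irrational, no common period exists.
The signal is not periodic.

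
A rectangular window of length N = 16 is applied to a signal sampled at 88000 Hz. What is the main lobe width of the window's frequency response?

For a rectangular window of length N,
the main lobe width in frequency is 2*f_s/N.
= 2*88000/16 = 11000 Hz
This determines the minimum frequency separation for resolving two sinusoids.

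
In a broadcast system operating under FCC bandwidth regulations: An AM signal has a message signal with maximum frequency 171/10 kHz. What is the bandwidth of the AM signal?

In AM (double-sideband), the bandwidth is twice the message frequency.
BW = 2 * f_m = 2 * 171/10 kHz = 171/5 kHz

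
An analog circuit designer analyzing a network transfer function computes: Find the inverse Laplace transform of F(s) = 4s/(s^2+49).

Standard pair: s/(s^2+w^2) <-> cos(wt)*u(t)
With k=4, w=7: f(t) = 4*cos(7t)*u(t)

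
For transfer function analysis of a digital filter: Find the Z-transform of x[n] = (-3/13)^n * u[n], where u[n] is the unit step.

The Z-transform of a^n * u[n] is z/(z-a) for |z| > |a|.
Here a = -3/13, so X(z) = z/(z - (-3/13)) = 13z/(13z + 3)
ROC: |z| > 3/13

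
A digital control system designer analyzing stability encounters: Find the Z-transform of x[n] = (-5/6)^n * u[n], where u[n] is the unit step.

The Z-transform of a^n * u[n] is z/(z-a) for |z| > |a|.
Here a = -5/6, so X(z) = z/(z - (-5/6)) = 6z/(6z + 5)
ROC: |z| > 5/6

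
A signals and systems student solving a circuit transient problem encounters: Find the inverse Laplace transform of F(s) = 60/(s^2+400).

Standard pair: w/(s^2+w^2) <-> sin(wt)*u(t)
Recognize w^2 = 400, so w = 20; numerator 60 = 3*20.
f(t) = 3*sin(20t)*u(t)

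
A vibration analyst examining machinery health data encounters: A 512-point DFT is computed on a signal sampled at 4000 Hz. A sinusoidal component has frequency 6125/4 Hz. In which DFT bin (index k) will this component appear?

DFT frequency resolution = f_s/N = 4000/512 = 125/16 Hz
Bin index k = f_signal / resolution = 6125/4 / 125/16 = 196
The signal frequency 6125/4 Hz falls in DFT bin k = 196.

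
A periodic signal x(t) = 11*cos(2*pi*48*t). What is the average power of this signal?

Average power of A*cos(wt) is A^2/2.
P = 11^2 / 2 = 121/2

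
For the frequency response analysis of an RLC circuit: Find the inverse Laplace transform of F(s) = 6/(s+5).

Standard pair: k/(s+a) <-> k*e^(-at)*u(t)
With k=6, a=5: f(t) = 6*e^(-5t)*u(t)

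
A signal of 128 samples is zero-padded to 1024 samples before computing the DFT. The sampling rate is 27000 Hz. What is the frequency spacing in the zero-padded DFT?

Original DFT: N = 128, resolution = f_s/N = 27000/128 = 3375/16 Hz
Zero-padded DFT: N = 1024, resolution = f_s/N = 27000/1024 = 3375/128 Hz
Zero-padding interpolates the spectrum (finer frequency grid)
but does NOT improve the true spectral resolution (ability to resolve close frequencies).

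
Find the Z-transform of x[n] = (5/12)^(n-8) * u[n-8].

Time-shifting property: if X(z) = Z{x[n]}, then Z{x[n-d]} = z^(-d) * X(z)
X(z) = z/(z - 5/12) for x[n] = (5/12)^n * u[n]
Z{x[n-8]} = z^(-8) * z/(z - 5/12) = z^(-7)/(z - 5/12)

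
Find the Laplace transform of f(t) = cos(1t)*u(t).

Standard pair: cos(wt)*u(t) <-> s/(s^2+w^2)
With w = 1: L{cos(1t)*u(t)} = s/(s^2+1)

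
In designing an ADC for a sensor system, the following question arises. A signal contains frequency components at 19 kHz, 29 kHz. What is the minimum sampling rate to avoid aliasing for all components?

The highest frequency component is f_max = 29 kHz.
Nyquist rate = 2 * f_max = 2 * 29 kHz = 58 kHz.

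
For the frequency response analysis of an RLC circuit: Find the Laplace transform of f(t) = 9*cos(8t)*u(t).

Standard pair: cos(wt)*u(t) <-> s/(s^2+w^2)
With w = 8: L{9*cos(8t)*u(t)} = 9s/(s^2+64)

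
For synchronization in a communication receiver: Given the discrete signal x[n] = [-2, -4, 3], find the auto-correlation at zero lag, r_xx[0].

The auto-correlation at zero lag r_xx[0] equals the signal energy.
r_xx[0] = sum of x[n]^2 = (-2)^2 + (-4)^2 + 3^2
= 4 + 16 + 9 = 29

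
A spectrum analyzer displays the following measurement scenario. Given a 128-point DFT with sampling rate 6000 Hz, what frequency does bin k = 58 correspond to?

The frequency of DFT bin k is: f_k = k * f_s / N
f_58 = 58 * 6000 / 128 = 10875/4 Hz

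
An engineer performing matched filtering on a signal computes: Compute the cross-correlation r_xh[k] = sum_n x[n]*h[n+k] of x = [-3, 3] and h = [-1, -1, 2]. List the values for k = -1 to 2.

Both sequences indexed from 0 and zero outside their support.
Lags with overlap: k = -1 to 2.
  r_xh[-1] = x[1]*h[0] = -3
  r_xh[0] = x[0]*h[0] + x[1]*h[1] = 0
  r_xh[1] = x[0]*h[1] + x[1]*h[2] = 9
  r_xh[2] = x[0]*h[2] = -6
r_xh = [-3, 0, 9, -6] (for k = -1, ..., 2)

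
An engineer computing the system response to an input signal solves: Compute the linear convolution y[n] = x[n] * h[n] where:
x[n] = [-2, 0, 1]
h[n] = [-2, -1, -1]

y[n] = sum_k x[k]*h[n-k]. Output length = len(x) + len(h) - 1 = 3 + 3 - 1 = 5.
y[0] = -2*-2 = 4
y[1] = 0*-2 + -2*-1 = 2
y[2] = 1*-2 + 0*-1 + -2*-1 = 0
y[3] = 1*-1 + 0*-1 = -1
y[4] = 1*-1 = -1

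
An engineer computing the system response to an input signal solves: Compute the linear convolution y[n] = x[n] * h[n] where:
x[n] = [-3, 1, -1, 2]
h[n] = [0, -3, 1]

y[n] = sum_k x[k]*h[n-k]. Output length = len(x) + len(h) - 1 = 4 + 3 - 1 = 6.
y[0] = -3*0 = 0
y[1] = 1*0 + -3*-3 = 9
y[2] = -1*0 + 1*-3 + -3*1 = -6
y[3] = 2*0 + -1*-3 + 1*1 = 4
y[4] = 2*-3 + -1*1 = -7
y[5] = 2*1 = 2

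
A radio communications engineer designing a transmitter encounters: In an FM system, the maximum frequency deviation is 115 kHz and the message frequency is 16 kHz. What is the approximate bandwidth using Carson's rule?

Carson's rule: BW = 2*(delta_f + f_m)
= 2*(115 + 16) kHz = 262 kHz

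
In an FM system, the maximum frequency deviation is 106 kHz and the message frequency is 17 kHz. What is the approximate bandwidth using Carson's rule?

Carson's rule: BW = 2*(delta_f + f_m)
= 2*(106 + 17) kHz = 246 kHz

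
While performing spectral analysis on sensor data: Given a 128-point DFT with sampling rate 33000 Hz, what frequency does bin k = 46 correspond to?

The frequency of DFT bin k is: f_k = k * f_s / N
f_46 = 46 * 33000 / 128 = 94875/8 Hz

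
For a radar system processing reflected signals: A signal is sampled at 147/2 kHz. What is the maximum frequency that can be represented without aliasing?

The maximum frequency that can be represented without aliasing
is the Nyquist frequency: f_max = f_s / 2 = 147/2 kHz / 2 = 147/4 kHz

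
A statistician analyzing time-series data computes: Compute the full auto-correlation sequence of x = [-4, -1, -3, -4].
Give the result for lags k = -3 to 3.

r_xx[k] = sum_m x[m]*x[m+k], indexed from 0, for k = -3 to 3:
  r_xx[-3] = x[3]*x[0] = 16
  r_xx[-2] = x[2]*x[0] + x[3]*x[1] = 16
  r_xx[-1] = x[1]*x[0] + x[2]*x[1] + x[3]*x[2] = 19
  r_xx[0] = x[0]*x[0] + x[1]*x[1] + x[2]*x[2] + x[3]*x[3] = 42
  r_xx[1] = x[0]*x[1] + x[1]*x[2] + x[2]*x[3] = 19
  r_xx[2] = x[0]*x[2] + x[1]*x[3] = 16
  r_xx[3] = x[0]*x[3] = 16
r_xx = [16, 16, 19, 42, 19, 16, 16]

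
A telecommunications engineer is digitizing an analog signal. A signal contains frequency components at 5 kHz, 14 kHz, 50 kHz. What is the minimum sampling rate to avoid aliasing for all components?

The highest frequency component is f_max = 50 kHz.
Nyquist rate = 2 * f_max = 2 * 50 kHz = 100 kHz.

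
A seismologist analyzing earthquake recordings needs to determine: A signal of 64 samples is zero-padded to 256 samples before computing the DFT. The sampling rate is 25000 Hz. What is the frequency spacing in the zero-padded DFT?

Original DFT: N = 64, resolution = f_s/N = 25000/64 = 3125/8 Hz
Zero-padded DFT: N = 256, resolution = f_s/N = 25000/256 = 3125/32 Hz
Zero-padding interpolates the spectrum (finer frequency grid)
but does NOT improve the true spectral resolution (ability to resolve close frequencies).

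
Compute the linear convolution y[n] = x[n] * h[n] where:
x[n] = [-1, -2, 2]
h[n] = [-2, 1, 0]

y[n] = sum_k x[k]*h[n-k]. Output length = len(x) + len(h) - 1 = 3 + 3 - 1 = 5.
y[0] = -1*-2 = 2
y[1] = -2*-2 + -1*1 = 3
y[2] = 2*-2 + -2*1 + -1*0 = -6
y[3] = 2*1 + -2*0 = 2
y[4] = 2*0 = 0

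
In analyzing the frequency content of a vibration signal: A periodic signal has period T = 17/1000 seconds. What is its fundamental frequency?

The fundamental frequency is the reciprocal of the period.
f = 1/T = 1/(17/1000) = 1000/17 Hz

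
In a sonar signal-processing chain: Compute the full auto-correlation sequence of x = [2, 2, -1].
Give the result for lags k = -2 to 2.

r_xx[k] = sum_m x[m]*x[m+k], indexed from 0, for k = -2 to 2:
  r_xx[-2] = x[2]*x[0] = -2
  r_xx[-1] = x[1]*x[0] + x[2]*x[1] = 2
  r_xx[0] = x[0]*x[0] + x[1]*x[1] + x[2]*x[2] = 9
  r_xx[1] = x[0]*x[1] + x[1]*x[2] = 2
  r_xx[2] = x[0]*x[2] = -2
r_xx = [-2, 2, 9, 2, -2]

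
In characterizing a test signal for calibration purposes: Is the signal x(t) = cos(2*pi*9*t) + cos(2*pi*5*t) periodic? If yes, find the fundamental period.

f1 = 9 Hz, f2 = 5 Hz
Period T1 = 1/9, T2 = 1/5
Ratio T1/T2 = 5/9, which is rational.
The signal is periodic with fundamental period T = 1/GCD(9,5) = 1 s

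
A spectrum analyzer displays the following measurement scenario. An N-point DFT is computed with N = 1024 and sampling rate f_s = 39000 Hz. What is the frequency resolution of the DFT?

DFT frequency resolution = f_s / N
= 39000 / 1024 = 4875/128 Hz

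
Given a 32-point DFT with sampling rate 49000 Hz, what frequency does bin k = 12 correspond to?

The frequency of DFT bin k is: f_k = k * f_s / N
f_12 = 12 * 49000 / 32 = 18375 Hz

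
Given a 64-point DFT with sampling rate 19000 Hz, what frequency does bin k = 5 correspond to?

The frequency of DFT bin k is: f_k = k * f_s / N
f_5 = 5 * 19000 / 64 = 11875/8 Hz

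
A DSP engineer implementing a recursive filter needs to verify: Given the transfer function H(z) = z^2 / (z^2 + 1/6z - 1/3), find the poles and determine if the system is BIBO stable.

Poles are roots of the denominator: z^2 + 1/6z - 1/3 = 0.
Quadratic formula: z = [-(1/6) +/- sqrt((1/6)^2 - 4*(-1/3))] / 2
Discriminant = 1/36 + 4/3 = 49/36; sqrt = 7/6.
z = (-1/6 +/- 7/6) / 2 => z = 1/2 or z = -2/3.
|p1| = 2/3, |p2| = 1/2.
For BIBO stability, all poles must lie inside the unit circle (|p| < 1).
System is STABLE since both |p| < 1.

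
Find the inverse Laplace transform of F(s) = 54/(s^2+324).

Standard pair: w/(s^2+w^2) <-> sin(wt)*u(t)
Recognize w^2 = 324, so w = 18; numerator 54 = 3*18.
f(t) = 3*sin(18t)*u(t)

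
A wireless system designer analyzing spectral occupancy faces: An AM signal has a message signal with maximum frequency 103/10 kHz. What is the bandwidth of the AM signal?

In AM (double-sideband), the bandwidth is twice the message frequency.
BW = 2 * f_m = 2 * 103/10 kHz = 103/5 kHz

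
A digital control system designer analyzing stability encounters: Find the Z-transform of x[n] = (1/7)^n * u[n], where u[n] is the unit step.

The Z-transform of a^n * u[n] is z/(z-a) for |z| > |a|.
Here a = 1/7, so X(z) = z/(z - (1/7)) = 7z/(7z - 1)
ROC: |z| > 1/7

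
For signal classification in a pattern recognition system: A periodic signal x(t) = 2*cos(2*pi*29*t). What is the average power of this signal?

Average power of A*cos(wt) is A^2/2.
P = 2^2 / 2 = 4/2 = 2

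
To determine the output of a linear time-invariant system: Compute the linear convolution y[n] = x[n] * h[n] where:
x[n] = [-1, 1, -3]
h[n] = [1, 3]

y[n] = sum_k x[k]*h[n-k]. Output length = len(x) + len(h) - 1 = 3 + 2 - 1 = 4.
y[0] = -1*1 = -1
y[1] = 1*1 + -1*3 = -2
y[2] = -3*1 + 1*3 = 0
y[3] = -3*3 = -9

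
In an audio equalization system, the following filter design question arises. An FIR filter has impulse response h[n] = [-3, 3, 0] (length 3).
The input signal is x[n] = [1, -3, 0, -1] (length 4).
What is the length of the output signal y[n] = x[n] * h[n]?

For linear convolution, the output length is:
len(y) = len(x) + len(h) - 1 = 4 + 3 - 1 = 6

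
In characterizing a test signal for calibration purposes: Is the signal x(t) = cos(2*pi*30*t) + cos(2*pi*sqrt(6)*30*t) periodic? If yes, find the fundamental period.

f1 = 30 Hz, f2 = 30*sqrt(6) Hz
Ratio f2/f1 = sqrt(6), which is irrational.
Since the frequency ratio is irrational, no common period exists.
The signal is not periodic.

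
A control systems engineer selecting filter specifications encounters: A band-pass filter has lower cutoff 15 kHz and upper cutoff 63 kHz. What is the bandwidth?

Bandwidth = f_high - f_low
= 63 kHz - 15 kHz = 48 kHz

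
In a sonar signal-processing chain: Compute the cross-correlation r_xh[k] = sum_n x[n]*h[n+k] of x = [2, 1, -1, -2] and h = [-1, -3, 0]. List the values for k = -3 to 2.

Both sequences indexed from 0 and zero outside their support.
Lags with overlap: k = -3 to 2.
  r_xh[-3] = x[3]*h[0] = 2
  r_xh[-2] = x[2]*h[0] + x[3]*h[1] = 7
  r_xh[-1] = x[1]*h[0] + x[2]*h[1] + x[3]*h[2] = 2
  r_xh[0] = x[0]*h[0] + x[1]*h[1] + x[2]*h[2] = -5
  r_xh[1] = x[0]*h[1] + x[1]*h[2] = -6
  r_xh[2] = x[0]*h[2] = 0
r_xh = [2, 7, 2, -5, -6, 0] (for k = -3, ..., 2)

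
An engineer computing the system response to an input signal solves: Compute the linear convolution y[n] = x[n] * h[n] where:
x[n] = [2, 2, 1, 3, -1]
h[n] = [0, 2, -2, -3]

y[n] = sum_k x[k]*h[n-k]. Output length = len(x) + len(h) - 1 = 5 + 4 - 1 = 8.
y[0] = 2*0 = 0
y[1] = 2*0 + 2*2 = 4
y[2] = 1*0 + 2*2 + 2*-2 = 0
y[3] = 3*0 + 1*2 + 2*-2 + 2*-3 = -8
y[4] = -1*0 + 3*2 + 1*-2 + 2*-3 = -2
y[5] = -1*2 + 3*-2 + 1*-3 = -11
y[6] = -1*-2 + 3*-3 = -7
y[7] = -1*-3 = 3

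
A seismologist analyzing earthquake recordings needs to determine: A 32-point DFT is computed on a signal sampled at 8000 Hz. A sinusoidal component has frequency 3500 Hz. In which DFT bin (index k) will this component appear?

DFT frequency resolution = f_s/N = 8000/32 = 250 Hz
Bin index k = f_signal / resolution = 3500 / 250 = 14
The signal frequency 3500 Hz falls in DFT bin k = 14.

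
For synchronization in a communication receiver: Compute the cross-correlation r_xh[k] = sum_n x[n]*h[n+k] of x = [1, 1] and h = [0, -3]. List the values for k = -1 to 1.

Both sequences indexed from 0 and zero outside their support.
Lags with overlap: k = -1 to 1.
  r_xh[-1] = x[1]*h[0] = 0
  r_xh[0] = x[0]*h[0] + x[1]*h[1] = -3
  r_xh[1] = x[0]*h[1] = -3
r_xh = [0, -3, -3] (for k = -1, ..., 1)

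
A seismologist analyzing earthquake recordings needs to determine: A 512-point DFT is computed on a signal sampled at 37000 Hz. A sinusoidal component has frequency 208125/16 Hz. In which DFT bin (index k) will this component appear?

DFT frequency resolution = f_s/N = 37000/512 = 4625/64 Hz
Bin index k = f_signal / resolution = 208125/16 / 4625/64 = 180
The signal frequency 208125/16 Hz falls in DFT bin k = 180.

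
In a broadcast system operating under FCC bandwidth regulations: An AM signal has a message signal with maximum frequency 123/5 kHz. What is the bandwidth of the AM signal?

In AM (double-sideband), the bandwidth is twice the message frequency.
BW = 2 * f_m = 2 * 123/5 kHz = 246/5 kHz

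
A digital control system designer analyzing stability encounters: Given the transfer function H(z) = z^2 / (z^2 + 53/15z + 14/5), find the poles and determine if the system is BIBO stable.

Poles are roots of the denominator: z^2 + 53/15z + 14/5 = 0.
Quadratic formula: z = [-(53/15) +/- sqrt((53/15)^2 - 4*(14/5))] / 2
Discriminant = 2809/225 - 56/5 = 289/225; sqrt = 17/15.
z = (-53/15 +/- 17/15) / 2 => z = -6/5 or z = -7/3.
|p1| = 7/3, |p2| = 6/5.
For BIBO stability, all poles must lie inside the unit circle (|p| < 1).
System is UNSTABLE since at least one |p| >= 1.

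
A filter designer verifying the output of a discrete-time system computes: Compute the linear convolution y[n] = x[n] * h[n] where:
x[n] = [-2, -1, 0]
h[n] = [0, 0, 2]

y[n] = sum_k x[k]*h[n-k]. Output length = len(x) + len(h) - 1 = 3 + 3 - 1 = 5.
y[0] = -2*0 = 0
y[1] = -1*0 + -2*0 = 0
y[2] = 0*0 + -1*0 + -2*2 = -4
y[3] = 0*0 + -1*2 = -2
y[4] = 0*2 = 0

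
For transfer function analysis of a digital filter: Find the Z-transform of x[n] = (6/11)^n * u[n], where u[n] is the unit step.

The Z-transform of a^n * u[n] is z/(z-a) for |z| > |a|.
Here a = 6/11, so X(z) = z/(z - (6/11)) = 11z/(11z - 6)
ROC: |z| > 6/11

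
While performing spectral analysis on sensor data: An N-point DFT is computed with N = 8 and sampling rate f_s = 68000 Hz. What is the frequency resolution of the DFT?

DFT frequency resolution = f_s / N
= 68000 / 8 = 8500 Hz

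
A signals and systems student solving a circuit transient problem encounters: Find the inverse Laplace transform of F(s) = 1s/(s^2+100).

Standard pair: s/(s^2+w^2) <-> cos(wt)*u(t)
With k=1, w=10: f(t) = cos(10t)*u(t)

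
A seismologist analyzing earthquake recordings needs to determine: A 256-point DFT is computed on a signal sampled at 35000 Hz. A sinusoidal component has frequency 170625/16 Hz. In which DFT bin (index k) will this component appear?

DFT frequency resolution = f_s/N = 35000/256 = 4375/32 Hz
Bin index k = f_signal / resolution = 170625/16 / 4375/32 = 78
The signal frequency 170625/16 Hz falls in DFT bin k = 78.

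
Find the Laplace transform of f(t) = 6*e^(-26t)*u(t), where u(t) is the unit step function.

Standard Laplace transform pair:
e^(-at)*u(t) <-> 1/(s+a)
With a = 26: L{6*e^(-26t)*u(t)} = 6/(s+26), ROC: Re(s) > -26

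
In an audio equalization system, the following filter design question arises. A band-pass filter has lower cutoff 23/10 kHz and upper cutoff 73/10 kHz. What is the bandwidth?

Bandwidth = f_high - f_low
= 73/10 kHz - 23/10 kHz = 5 kHz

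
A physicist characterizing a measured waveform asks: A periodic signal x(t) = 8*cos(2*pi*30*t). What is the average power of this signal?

Average power of A*cos(wt) is A^2/2.
P = 8^2 / 2 = 64/2 = 32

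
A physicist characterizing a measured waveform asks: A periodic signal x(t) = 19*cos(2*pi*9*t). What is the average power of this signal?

Average power of A*cos(wt) is A^2/2.
P = 19^2 / 2 = 361/2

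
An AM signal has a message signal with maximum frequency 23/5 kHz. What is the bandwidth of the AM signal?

In AM (double-sideband), the bandwidth is twice the message frequency.
BW = 2 * f_m = 2 * 23/5 kHz = 46/5 kHz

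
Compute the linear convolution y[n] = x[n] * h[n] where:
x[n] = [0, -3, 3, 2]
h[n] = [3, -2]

y[n] = sum_k x[k]*h[n-k]. Output length = len(x) + len(h) - 1 = 4 + 2 - 1 = 5.
y[0] = 0*3 = 0
y[1] = -3*3 + 0*-2 = -9
y[2] = 3*3 + -3*-2 = 15
y[3] = 2*3 + 3*-2 = 0
y[4] = 2*-2 = -4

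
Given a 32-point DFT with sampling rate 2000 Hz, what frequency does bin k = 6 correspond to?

The frequency of DFT bin k is: f_k = k * f_s / N
f_6 = 6 * 2000 / 32 = 375 Hz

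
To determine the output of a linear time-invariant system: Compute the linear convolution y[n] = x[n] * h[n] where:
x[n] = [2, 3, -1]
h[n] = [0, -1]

y[n] = sum_k x[k]*h[n-k]. Output length = len(x) + len(h) - 1 = 3 + 2 - 1 = 4.
y[0] = 2*0 = 0
y[1] = 3*0 + 2*-1 = -2
y[2] = -1*0 + 3*-1 = -3
y[3] = -1*-1 = 1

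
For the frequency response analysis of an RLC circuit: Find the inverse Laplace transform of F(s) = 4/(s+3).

Standard pair: k/(s+a) <-> k*e^(-at)*u(t)
With k=4, a=3: f(t) = 4*e^(-3t)*u(t)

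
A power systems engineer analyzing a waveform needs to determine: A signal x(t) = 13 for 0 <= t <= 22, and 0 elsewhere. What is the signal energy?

Energy = integral of |x(t)|^2 dt over the signal duration
= 13^2 * 22 = 169 * 22 = 3718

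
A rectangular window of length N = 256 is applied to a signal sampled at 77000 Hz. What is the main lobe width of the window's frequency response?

For a rectangular window of length N,
the main lobe width in frequency is 2*f_s/N.
= 2*77000/256 = 9625/16 Hz
This determines the minimum frequency separation for resolving two sinusoids.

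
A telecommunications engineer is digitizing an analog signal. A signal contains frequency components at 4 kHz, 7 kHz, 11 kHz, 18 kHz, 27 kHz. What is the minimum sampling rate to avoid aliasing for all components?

The highest frequency component is f_max = 27 kHz.
Nyquist rate = 2 * f_max = 2 * 27 kHz = 54 kHz.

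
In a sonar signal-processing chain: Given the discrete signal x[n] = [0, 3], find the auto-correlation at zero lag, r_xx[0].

The auto-correlation at zero lag r_xx[0] equals the signal energy.
r_xx[0] = sum of x[n]^2 = 0^2 + 3^2
= 0 + 9 = 9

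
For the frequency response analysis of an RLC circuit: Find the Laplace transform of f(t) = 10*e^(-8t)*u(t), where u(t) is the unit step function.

Standard Laplace transform pair:
e^(-at)*u(t) <-> 1/(s+a)
With a = 8: L{10*e^(-8t)*u(t)} = 10/(s+8), ROC: Re(s) > -8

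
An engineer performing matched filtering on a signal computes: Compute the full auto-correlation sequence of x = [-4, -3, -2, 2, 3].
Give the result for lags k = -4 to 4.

r_xx[k] = sum_m x[m]*x[m+k], indexed from 0, for k = -4 to 4:
  r_xx[-4] = x[4]*x[0] = -12
  r_xx[-3] = x[3]*x[0] + x[4]*x[1] = -17
  r_xx[-2] = x[2]*x[0] + x[3]*x[1] + x[4]*x[2] = -4
  r_xx[-1] = x[1]*x[0] + x[2]*x[1] + x[3]*x[2] + x[4]*x[3] = 20
  r_xx[0] = x[0]*x[0] + x[1]*x[1] + x[2]*x[2] + x[3]*x[3] + x[4]*x[4] = 42
  r_xx[1] = x[0]*x[1] + x[1]*x[2] + x[2]*x[3] + x[3]*x[4] = 20
  r_xx[2] = x[0]*x[2] + x[1]*x[3] + x[2]*x[4] = -4
  r_xx[3] = x[0]*x[3] + x[1]*x[4] = -17
  r_xx[4] = x[0]*x[4] = -12
r_xx = [-12, -17, -4, 20, 42, 20, -4, -17, -12]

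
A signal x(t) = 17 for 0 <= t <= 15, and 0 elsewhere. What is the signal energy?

Energy = integral of |x(t)|^2 dt over the signal duration
= 17^2 * 15 = 289 * 15 = 4335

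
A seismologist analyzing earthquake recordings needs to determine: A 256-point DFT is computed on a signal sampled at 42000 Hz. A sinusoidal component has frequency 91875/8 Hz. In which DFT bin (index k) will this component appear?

DFT frequency resolution = f_s/N = 42000/256 = 2625/16 Hz
Bin index k = f_signal / resolution = 91875/8 / 2625/16 = 70
The signal frequency 91875/8 Hz falls in DFT bin k = 70.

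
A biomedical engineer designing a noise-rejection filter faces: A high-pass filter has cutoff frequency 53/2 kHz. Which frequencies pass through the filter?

A high-pass filter passes all frequencies above the cutoff frequency 53/2 kHz and attenuates lower frequencies.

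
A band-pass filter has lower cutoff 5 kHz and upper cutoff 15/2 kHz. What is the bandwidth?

Bandwidth = f_high - f_low
= 15/2 kHz - 5 kHz = 5/2 kHz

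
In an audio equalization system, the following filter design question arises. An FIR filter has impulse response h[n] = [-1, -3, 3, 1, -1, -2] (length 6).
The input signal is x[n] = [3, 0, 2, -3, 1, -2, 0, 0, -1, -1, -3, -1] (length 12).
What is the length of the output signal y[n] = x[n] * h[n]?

For linear convolution, the output length is:
len(y) = len(x) + len(h) - 1 = 12 + 6 - 1 = 17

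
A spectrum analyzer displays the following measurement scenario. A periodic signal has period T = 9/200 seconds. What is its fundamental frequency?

The fundamental frequency is the reciprocal of the period.
f = 1/T = 1/(9/200) = 200/9 Hz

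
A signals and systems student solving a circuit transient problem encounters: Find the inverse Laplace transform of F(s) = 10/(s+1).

Standard pair: k/(s+a) <-> k*e^(-at)*u(t)
With k=10, a=1: f(t) = 10*e^(-t)*u(t)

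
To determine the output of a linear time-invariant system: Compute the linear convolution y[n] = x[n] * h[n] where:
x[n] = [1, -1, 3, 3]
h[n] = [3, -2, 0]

y[n] = sum_k x[k]*h[n-k]. Output length = len(x) + len(h) - 1 = 4 + 3 - 1 = 6.
y[0] = 1*3 = 3
y[1] = -1*3 + 1*-2 = -5
y[2] = 3*3 + -1*-2 + 1*0 = 11
y[3] = 3*3 + 3*-2 + -1*0 = 3
y[4] = 3*-2 + 3*0 = -6
y[5] = 3*0 = 0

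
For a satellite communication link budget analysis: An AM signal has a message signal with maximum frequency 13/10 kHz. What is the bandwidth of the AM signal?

In AM (double-sideband), the bandwidth is twice the message frequency.
BW = 2 * f_m = 2 * 13/10 kHz = 13/5 kHz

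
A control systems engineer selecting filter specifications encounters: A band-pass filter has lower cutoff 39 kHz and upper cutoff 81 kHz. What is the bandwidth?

Bandwidth = f_high - f_low
= 81 kHz - 39 kHz = 42 kHz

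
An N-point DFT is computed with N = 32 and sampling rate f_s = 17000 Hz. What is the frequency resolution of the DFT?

DFT frequency resolution = f_s / N
= 17000 / 32 = 2125/4 Hz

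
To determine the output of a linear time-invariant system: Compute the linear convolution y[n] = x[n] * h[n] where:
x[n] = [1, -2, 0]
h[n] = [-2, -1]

y[n] = sum_k x[k]*h[n-k]. Output length = len(x) + len(h) - 1 = 3 + 2 - 1 = 4.
y[0] = 1*-2 = -2
y[1] = -2*-2 + 1*-1 = 3
y[2] = 0*-2 + -2*-1 = 2
y[3] = 0*-1 = 0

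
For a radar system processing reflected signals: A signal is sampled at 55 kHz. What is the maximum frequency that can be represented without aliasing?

The maximum frequency that can be represented without aliasing
is the Nyquist frequency: f_max = f_s / 2 = 55 kHz / 2 = 55/2 kHz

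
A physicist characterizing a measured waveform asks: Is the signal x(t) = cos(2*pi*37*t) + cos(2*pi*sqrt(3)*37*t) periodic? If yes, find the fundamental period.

f1 = 37 Hz, f2 = 37*sqrt(3) Hz
Ratio f2/f1 = sqrt(3), which is irrational.
Since the frequency ratio is irrational, no common period exists.
The signal is not periodic.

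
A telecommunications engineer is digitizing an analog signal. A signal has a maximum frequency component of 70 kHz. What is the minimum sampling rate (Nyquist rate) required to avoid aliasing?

By the Nyquist-Shannon sampling theorem,
the minimum sampling rate (Nyquist rate) must be at least 2 * f_max.
Nyquist rate = 2 * 70 kHz = 140 kHz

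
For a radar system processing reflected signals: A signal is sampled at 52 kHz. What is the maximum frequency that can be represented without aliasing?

The maximum frequency that can be represented without aliasing
is the Nyquist frequency: f_max = f_s / 2 = 52 kHz / 2 = 26 kHz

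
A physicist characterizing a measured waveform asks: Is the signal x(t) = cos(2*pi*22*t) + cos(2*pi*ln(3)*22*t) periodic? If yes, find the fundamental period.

f1 = 22 Hz, f2 = 22*ln(3) Hz
Ratio f2/f1 = ln(3), which is irrational.
Since the frequency ratio is irrational, no common period exists.
The signal is not periodic.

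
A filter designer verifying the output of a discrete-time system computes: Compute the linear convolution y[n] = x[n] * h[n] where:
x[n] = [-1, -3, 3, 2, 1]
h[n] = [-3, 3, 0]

y[n] = sum_k x[k]*h[n-k]. Output length = len(x) + len(h) - 1 = 5 + 3 - 1 = 7.
y[0] = -1*-3 = 3
y[1] = -3*-3 + -1*3 = 6
y[2] = 3*-3 + -3*3 + -1*0 = -18
y[3] = 2*-3 + 3*3 + -3*0 = 3
y[4] = 1*-3 + 2*3 + 3*0 = 3
y[5] = 1*3 + 2*0 = 3
y[6] = 1*0 = 0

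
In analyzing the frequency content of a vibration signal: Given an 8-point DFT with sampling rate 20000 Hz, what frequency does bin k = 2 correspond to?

The frequency of DFT bin k is: f_k = k * f_s / N
f_2 = 2 * 20000 / 8 = 5000 Hz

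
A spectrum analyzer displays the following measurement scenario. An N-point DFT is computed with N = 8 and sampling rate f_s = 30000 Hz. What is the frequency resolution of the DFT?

DFT frequency resolution = f_s / N
= 30000 / 8 = 3750 Hz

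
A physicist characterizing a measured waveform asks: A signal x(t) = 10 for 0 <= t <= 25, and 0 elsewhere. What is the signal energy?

Energy = integral of |x(t)|^2 dt over the signal duration
= 10^2 * 25 = 100 * 25 = 2500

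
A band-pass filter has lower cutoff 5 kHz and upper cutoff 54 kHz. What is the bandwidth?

Bandwidth = f_high - f_low
= 54 kHz - 5 kHz = 49 kHz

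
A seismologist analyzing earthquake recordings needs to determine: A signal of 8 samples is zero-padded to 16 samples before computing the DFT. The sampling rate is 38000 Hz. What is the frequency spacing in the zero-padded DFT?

Original DFT: N = 8, resolution = f_s/N = 38000/8 = 4750 Hz
Zero-padded DFT: N = 16, resolution = f_s/N = 38000/16 = 2375 Hz
Zero-padding interpolates the spectrum (finer frequency grid)
but does NOT improve the true spectral resolution (ability to resolve close frequencies).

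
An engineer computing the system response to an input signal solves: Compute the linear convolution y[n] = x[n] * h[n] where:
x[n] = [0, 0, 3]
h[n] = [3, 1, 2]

y[n] = sum_k x[k]*h[n-k]. Output length = len(x) + len(h) - 1 = 3 + 3 - 1 = 5.
y[0] = 0*3 = 0
y[1] = 0*3 + 0*1 = 0
y[2] = 3*3 + 0*1 + 0*2 = 9
y[3] = 3*1 + 0*2 = 3
y[4] = 3*2 = 6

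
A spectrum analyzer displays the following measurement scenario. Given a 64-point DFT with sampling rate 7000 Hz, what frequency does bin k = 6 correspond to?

The frequency of DFT bin k is: f_k = k * f_s / N
f_6 = 6 * 7000 / 64 = 2625/4 Hz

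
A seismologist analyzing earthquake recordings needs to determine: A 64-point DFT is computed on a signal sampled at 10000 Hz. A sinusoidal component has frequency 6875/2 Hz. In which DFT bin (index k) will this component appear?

DFT frequency resolution = f_s/N = 10000/64 = 625/4 Hz
Bin index k = f_signal / resolution = 6875/2 / 625/4 = 22
The signal frequency 6875/2 Hz falls in DFT bin k = 22.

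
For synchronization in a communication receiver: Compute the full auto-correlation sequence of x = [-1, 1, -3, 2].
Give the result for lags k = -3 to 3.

r_xx[k] = sum_m x[m]*x[m+k], indexed from 0, for k = -3 to 3:
  r_xx[-3] = x[3]*x[0] = -2
  r_xx[-2] = x[2]*x[0] + x[3]*x[1] = 5
  r_xx[-1] = x[1]*x[0] + x[2]*x[1] + x[3]*x[2] = -10
  r_xx[0] = x[0]*x[0] + x[1]*x[1] + x[2]*x[2] + x[3]*x[3] = 15
  r_xx[1] = x[0]*x[1] + x[1]*x[2] + x[2]*x[3] = -10
  r_xx[2] = x[0]*x[2] + x[1]*x[3] = 5
  r_xx[3] = x[0]*x[3] = -2
r_xx = [-2, 5, -10, 15, -10, 5, -2]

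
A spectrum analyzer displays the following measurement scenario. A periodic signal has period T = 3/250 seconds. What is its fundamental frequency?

The fundamental frequency is the reciprocal of the period.
f = 1/T = 1/(3/250) = 250/3 Hz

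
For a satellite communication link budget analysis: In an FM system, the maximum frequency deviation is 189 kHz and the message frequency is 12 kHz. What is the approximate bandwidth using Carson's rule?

Carson's rule: BW = 2*(delta_f + f_m)
= 2*(189 + 12) kHz = 402 kHz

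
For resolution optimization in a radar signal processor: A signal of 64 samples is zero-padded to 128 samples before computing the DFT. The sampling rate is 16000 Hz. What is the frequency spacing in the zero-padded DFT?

Original DFT: N = 64, resolution = f_s/N = 16000/64 = 250 Hz
Zero-padded DFT: N = 128, resolution = f_s/N = 16000/128 = 125 Hz
Zero-padding interpolates the spectrum (finer frequency grid)
but does NOT improve the true spectral resolution (ability to resolve close frequencies).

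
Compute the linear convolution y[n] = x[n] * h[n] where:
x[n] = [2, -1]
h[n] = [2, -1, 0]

y[n] = sum_k x[k]*h[n-k]. Output length = len(x) + len(h) - 1 = 2 + 3 - 1 = 4.
y[0] = 2*2 = 4
y[1] = -1*2 + 2*-1 = -4
y[2] = -1*-1 + 2*0 = 1
y[3] = -1*0 = 0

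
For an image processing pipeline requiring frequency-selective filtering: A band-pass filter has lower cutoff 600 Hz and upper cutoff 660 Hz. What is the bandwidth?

Bandwidth = f_high - f_low
= 660 Hz - 600 Hz = 60 Hz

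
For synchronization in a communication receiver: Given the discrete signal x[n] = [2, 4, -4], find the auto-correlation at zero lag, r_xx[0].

The auto-correlation at zero lag r_xx[0] equals the signal energy.
r_xx[0] = sum of x[n]^2 = 2^2 + 4^2 + (-4)^2
= 4 + 16 + 16 = 36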